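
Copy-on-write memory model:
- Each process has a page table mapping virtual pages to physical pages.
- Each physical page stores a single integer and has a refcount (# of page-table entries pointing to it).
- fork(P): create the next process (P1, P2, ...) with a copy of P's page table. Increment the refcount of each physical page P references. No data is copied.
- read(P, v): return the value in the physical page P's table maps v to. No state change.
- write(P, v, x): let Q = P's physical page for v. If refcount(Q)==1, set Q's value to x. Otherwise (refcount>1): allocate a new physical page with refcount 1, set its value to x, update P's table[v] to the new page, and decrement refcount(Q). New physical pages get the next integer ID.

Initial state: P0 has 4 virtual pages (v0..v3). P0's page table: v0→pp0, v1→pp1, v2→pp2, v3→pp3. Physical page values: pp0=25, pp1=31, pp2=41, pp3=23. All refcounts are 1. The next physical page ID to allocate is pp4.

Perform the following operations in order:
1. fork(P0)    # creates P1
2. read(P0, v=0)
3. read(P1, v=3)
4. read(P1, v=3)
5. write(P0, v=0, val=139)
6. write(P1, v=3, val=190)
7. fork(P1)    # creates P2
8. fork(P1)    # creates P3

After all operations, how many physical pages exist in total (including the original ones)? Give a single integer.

Op 1: fork(P0) -> P1. 4 ppages; refcounts: pp0:2 pp1:2 pp2:2 pp3:2
Op 2: read(P0, v0) -> 25. No state change.
Op 3: read(P1, v3) -> 23. No state change.
Op 4: read(P1, v3) -> 23. No state change.
Op 5: write(P0, v0, 139). refcount(pp0)=2>1 -> COPY to pp4. 5 ppages; refcounts: pp0:1 pp1:2 pp2:2 pp3:2 pp4:1
Op 6: write(P1, v3, 190). refcount(pp3)=2>1 -> COPY to pp5. 6 ppages; refcounts: pp0:1 pp1:2 pp2:2 pp3:1 pp4:1 pp5:1
Op 7: fork(P1) -> P2. 6 ppages; refcounts: pp0:2 pp1:3 pp2:3 pp3:1 pp4:1 pp5:2
Op 8: fork(P1) -> P3. 6 ppages; refcounts: pp0:3 pp1:4 pp2:4 pp3:1 pp4:1 pp5:3

Answer: 6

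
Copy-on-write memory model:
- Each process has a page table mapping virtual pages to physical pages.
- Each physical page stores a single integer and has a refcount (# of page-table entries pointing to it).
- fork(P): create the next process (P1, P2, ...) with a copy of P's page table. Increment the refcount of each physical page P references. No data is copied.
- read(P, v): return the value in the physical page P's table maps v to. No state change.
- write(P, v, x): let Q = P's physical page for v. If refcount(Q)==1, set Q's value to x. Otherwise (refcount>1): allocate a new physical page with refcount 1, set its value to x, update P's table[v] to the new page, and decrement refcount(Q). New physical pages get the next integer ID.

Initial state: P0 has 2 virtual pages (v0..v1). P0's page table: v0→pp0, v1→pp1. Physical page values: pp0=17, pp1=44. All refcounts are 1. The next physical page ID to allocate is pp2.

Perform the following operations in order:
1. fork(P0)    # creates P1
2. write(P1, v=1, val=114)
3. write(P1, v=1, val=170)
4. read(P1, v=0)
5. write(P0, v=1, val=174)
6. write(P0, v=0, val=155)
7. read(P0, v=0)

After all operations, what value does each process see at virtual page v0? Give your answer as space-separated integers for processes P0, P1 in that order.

Op 1: fork(P0) -> P1. 2 ppages; refcounts: pp0:2 pp1:2
Op 2: write(P1, v1, 114). refcount(pp1)=2>1 -> COPY to pp2. 3 ppages; refcounts: pp0:2 pp1:1 pp2:1
Op 3: write(P1, v1, 170). refcount(pp2)=1 -> write in place. 3 ppages; refcounts: pp0:2 pp1:1 pp2:1
Op 4: read(P1, v0) -> 17. No state change.
Op 5: write(P0, v1, 174). refcount(pp1)=1 -> write in place. 3 ppages; refcounts: pp0:2 pp1:1 pp2:1
Op 6: write(P0, v0, 155). refcount(pp0)=2>1 -> COPY to pp3. 4 ppages; refcounts: pp0:1 pp1:1 pp2:1 pp3:1
Op 7: read(P0, v0) -> 155. No state change.
P0: v0 -> pp3 = 155
P1: v0 -> pp0 = 17

Answer: 155 17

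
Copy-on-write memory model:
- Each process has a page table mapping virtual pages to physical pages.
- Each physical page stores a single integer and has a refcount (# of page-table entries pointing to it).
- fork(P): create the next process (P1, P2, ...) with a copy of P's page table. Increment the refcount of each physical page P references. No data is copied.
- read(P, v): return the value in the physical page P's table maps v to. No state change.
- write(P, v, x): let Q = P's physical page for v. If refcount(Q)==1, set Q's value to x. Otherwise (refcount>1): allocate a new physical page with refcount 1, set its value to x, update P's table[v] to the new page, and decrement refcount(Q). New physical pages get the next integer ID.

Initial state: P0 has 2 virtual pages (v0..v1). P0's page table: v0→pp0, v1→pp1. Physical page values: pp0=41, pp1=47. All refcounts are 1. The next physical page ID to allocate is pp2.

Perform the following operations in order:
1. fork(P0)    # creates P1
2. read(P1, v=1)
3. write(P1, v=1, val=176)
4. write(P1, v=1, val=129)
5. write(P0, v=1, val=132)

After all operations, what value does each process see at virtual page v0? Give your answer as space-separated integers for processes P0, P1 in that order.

Op 1: fork(P0) -> P1. 2 ppages; refcounts: pp0:2 pp1:2
Op 2: read(P1, v1) -> 47. No state change.
Op 3: write(P1, v1, 176). refcount(pp1)=2>1 -> COPY to pp2. 3 ppages; refcounts: pp0:2 pp1:1 pp2:1
Op 4: write(P1, v1, 129). refcount(pp2)=1 -> write in place. 3 ppages; refcounts: pp0:2 pp1:1 pp2:1
Op 5: write(P0, v1, 132). refcount(pp1)=1 -> write in place. 3 ppages; refcounts: pp0:2 pp1:1 pp2:1
P0: v0 -> pp0 = 41
P1: v0 -> pp0 = 41

Answer: 41 41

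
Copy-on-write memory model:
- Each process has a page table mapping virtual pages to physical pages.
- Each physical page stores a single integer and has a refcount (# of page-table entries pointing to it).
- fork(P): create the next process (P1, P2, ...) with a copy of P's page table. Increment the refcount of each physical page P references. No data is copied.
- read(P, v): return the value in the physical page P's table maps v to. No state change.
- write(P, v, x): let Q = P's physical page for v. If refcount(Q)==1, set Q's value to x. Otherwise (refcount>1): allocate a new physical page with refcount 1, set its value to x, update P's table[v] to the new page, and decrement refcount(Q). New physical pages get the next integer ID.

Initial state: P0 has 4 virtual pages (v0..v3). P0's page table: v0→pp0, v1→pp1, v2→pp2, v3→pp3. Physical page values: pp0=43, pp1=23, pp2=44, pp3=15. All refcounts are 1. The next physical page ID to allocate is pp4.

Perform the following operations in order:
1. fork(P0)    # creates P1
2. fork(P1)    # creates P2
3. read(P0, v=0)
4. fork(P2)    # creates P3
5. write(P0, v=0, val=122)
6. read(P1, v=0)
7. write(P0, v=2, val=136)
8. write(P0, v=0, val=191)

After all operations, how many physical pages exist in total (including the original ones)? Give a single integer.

Op 1: fork(P0) -> P1. 4 ppages; refcounts: pp0:2 pp1:2 pp2:2 pp3:2
Op 2: fork(P1) -> P2. 4 ppages; refcounts: pp0:3 pp1:3 pp2:3 pp3:3
Op 3: read(P0, v0) -> 43. No state change.
Op 4: fork(P2) -> P3. 4 ppages; refcounts: pp0:4 pp1:4 pp2:4 pp3:4
Op 5: write(P0, v0, 122). refcount(pp0)=4>1 -> COPY to pp4. 5 ppages; refcounts: pp0:3 pp1:4 pp2:4 pp3:4 pp4:1
Op 6: read(P1, v0) -> 43. No state change.
Op 7: write(P0, v2, 136). refcount(pp2)=4>1 -> COPY to pp5. 6 ppages; refcounts: pp0:3 pp1:4 pp2:3 pp3:4 pp4:1 pp5:1
Op 8: write(P0, v0, 191). refcount(pp4)=1 -> write in place. 6 ppages; refcounts: pp0:3 pp1:4 pp2:3 pp3:4 pp4:1 pp5:1

Answer: 6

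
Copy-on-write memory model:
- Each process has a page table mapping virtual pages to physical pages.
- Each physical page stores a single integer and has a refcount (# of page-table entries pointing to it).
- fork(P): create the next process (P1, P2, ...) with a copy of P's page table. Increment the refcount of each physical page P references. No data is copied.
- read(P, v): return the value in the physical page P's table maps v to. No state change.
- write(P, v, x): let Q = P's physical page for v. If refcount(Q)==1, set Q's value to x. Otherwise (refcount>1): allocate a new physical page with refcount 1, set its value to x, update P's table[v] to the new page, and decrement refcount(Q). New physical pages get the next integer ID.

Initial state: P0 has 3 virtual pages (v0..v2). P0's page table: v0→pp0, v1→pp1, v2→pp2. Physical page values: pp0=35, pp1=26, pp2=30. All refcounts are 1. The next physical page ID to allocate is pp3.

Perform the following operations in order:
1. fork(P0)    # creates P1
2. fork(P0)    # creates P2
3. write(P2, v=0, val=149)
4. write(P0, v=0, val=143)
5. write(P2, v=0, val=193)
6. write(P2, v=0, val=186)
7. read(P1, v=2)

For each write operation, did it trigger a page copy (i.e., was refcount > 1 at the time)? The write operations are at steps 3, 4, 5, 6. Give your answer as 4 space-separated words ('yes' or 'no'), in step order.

Op 1: fork(P0) -> P1. 3 ppages; refcounts: pp0:2 pp1:2 pp2:2
Op 2: fork(P0) -> P2. 3 ppages; refcounts: pp0:3 pp1:3 pp2:3
Op 3: write(P2, v0, 149). refcount(pp0)=3>1 -> COPY to pp3. 4 ppages; refcounts: pp0:2 pp1:3 pp2:3 pp3:1
Op 4: write(P0, v0, 143). refcount(pp0)=2>1 -> COPY to pp4. 5 ppages; refcounts: pp0:1 pp1:3 pp2:3 pp3:1 pp4:1
Op 5: write(P2, v0, 193). refcount(pp3)=1 -> write in place. 5 ppages; refcounts: pp0:1 pp1:3 pp2:3 pp3:1 pp4:1
Op 6: write(P2, v0, 186). refcount(pp3)=1 -> write in place. 5 ppages; refcounts: pp0:1 pp1:3 pp2:3 pp3:1 pp4:1
Op 7: read(P1, v2) -> 30. No state change.

yes yes no no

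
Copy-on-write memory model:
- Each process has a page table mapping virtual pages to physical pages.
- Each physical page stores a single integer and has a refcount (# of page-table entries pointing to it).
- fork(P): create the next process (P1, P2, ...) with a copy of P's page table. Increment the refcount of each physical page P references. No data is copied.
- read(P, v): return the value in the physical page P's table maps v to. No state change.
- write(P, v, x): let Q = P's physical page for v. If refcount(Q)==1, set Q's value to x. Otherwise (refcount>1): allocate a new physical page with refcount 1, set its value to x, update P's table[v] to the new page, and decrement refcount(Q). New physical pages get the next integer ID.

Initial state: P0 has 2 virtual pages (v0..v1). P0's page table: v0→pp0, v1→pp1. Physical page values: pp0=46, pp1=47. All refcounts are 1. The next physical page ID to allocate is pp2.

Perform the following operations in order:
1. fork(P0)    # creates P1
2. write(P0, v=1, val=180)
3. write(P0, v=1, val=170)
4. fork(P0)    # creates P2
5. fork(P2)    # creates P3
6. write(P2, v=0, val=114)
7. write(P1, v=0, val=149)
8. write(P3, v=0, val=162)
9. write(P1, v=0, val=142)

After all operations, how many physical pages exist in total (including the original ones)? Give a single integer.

Op 1: fork(P0) -> P1. 2 ppages; refcounts: pp0:2 pp1:2
Op 2: write(P0, v1, 180). refcount(pp1)=2>1 -> COPY to pp2. 3 ppages; refcounts: pp0:2 pp1:1 pp2:1
Op 3: write(P0, v1, 170). refcount(pp2)=1 -> write in place. 3 ppages; refcounts: pp0:2 pp1:1 pp2:1
Op 4: fork(P0) -> P2. 3 ppages; refcounts: pp0:3 pp1:1 pp2:2
Op 5: fork(P2) -> P3. 3 ppages; refcounts: pp0:4 pp1:1 pp2:3
Op 6: write(P2, v0, 114). refcount(pp0)=4>1 -> COPY to pp3. 4 ppages; refcounts: pp0:3 pp1:1 pp2:3 pp3:1
Op 7: write(P1, v0, 149). refcount(pp0)=3>1 -> COPY to pp4. 5 ppages; refcounts: pp0:2 pp1:1 pp2:3 pp3:1 pp4:1
Op 8: write(P3, v0, 162). refcount(pp0)=2>1 -> COPY to pp5. 6 ppages; refcounts: pp0:1 pp1:1 pp2:3 pp3:1 pp4:1 pp5:1
Op 9: write(P1, v0, 142). refcount(pp4)=1 -> write in place. 6 ppages; refcounts: pp0:1 pp1:1 pp2:3 pp3:1 pp4:1 pp5:1

Answer: 6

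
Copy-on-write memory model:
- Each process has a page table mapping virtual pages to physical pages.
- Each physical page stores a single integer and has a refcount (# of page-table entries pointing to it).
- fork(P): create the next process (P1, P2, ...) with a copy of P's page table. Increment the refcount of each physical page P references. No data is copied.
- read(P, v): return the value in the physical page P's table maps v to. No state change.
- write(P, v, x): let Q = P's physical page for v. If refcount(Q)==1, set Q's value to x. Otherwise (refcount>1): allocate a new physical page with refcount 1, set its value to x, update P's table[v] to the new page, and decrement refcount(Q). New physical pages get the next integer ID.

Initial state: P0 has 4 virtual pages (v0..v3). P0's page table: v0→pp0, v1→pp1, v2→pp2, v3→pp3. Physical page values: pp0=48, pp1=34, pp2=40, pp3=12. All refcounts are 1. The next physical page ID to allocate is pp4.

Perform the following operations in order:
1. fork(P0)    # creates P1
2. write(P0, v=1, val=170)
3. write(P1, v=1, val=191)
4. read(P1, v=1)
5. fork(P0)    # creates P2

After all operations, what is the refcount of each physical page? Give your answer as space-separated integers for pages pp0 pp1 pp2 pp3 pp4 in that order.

Op 1: fork(P0) -> P1. 4 ppages; refcounts: pp0:2 pp1:2 pp2:2 pp3:2
Op 2: write(P0, v1, 170). refcount(pp1)=2>1 -> COPY to pp4. 5 ppages; refcounts: pp0:2 pp1:1 pp2:2 pp3:2 pp4:1
Op 3: write(P1, v1, 191). refcount(pp1)=1 -> write in place. 5 ppages; refcounts: pp0:2 pp1:1 pp2:2 pp3:2 pp4:1
Op 4: read(P1, v1) -> 191. No state change.
Op 5: fork(P0) -> P2. 5 ppages; refcounts: pp0:3 pp1:1 pp2:3 pp3:3 pp4:2

Answer: 3 1 3 3 2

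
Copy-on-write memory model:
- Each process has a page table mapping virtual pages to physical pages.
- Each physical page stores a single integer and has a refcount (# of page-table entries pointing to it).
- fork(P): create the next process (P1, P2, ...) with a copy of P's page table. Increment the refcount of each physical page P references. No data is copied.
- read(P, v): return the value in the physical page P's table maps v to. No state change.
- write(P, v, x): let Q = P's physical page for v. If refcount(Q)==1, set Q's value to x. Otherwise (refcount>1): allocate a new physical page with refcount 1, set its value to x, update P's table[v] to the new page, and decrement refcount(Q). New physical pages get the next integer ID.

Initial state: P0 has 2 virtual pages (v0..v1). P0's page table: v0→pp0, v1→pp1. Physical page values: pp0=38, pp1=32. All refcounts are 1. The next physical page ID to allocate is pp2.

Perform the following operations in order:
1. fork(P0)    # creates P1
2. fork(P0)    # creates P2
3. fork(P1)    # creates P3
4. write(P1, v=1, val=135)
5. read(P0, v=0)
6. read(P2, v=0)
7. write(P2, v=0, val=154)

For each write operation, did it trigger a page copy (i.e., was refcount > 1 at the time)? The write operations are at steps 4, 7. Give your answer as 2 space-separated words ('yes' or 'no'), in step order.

Op 1: fork(P0) -> P1. 2 ppages; refcounts: pp0:2 pp1:2
Op 2: fork(P0) -> P2. 2 ppages; refcounts: pp0:3 pp1:3
Op 3: fork(P1) -> P3. 2 ppages; refcounts: pp0:4 pp1:4
Op 4: write(P1, v1, 135). refcount(pp1)=4>1 -> COPY to pp2. 3 ppages; refcounts: pp0:4 pp1:3 pp2:1
Op 5: read(P0, v0) -> 38. No state change.
Op 6: read(P2, v0) -> 38. No state change.
Op 7: write(P2, v0, 154). refcount(pp0)=4>1 -> COPY to pp3. 4 ppages; refcounts: pp0:3 pp1:3 pp2:1 pp3:1

yes yes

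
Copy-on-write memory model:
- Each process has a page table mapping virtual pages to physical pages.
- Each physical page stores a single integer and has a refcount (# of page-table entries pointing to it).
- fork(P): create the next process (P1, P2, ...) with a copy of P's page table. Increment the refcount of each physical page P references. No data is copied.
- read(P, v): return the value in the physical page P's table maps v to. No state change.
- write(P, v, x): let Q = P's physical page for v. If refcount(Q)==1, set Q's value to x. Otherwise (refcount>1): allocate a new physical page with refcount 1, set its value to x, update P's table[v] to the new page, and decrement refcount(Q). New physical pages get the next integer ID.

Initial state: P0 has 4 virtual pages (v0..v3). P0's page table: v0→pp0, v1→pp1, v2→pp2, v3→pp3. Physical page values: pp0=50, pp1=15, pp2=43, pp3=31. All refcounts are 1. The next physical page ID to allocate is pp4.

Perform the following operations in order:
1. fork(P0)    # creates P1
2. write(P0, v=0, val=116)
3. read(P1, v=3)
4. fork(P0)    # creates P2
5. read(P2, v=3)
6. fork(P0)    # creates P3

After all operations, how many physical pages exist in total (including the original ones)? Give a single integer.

Op 1: fork(P0) -> P1. 4 ppages; refcounts: pp0:2 pp1:2 pp2:2 pp3:2
Op 2: write(P0, v0, 116). refcount(pp0)=2>1 -> COPY to pp4. 5 ppages; refcounts: pp0:1 pp1:2 pp2:2 pp3:2 pp4:1
Op 3: read(P1, v3) -> 31. No state change.
Op 4: fork(P0) -> P2. 5 ppages; refcounts: pp0:1 pp1:3 pp2:3 pp3:3 pp4:2
Op 5: read(P2, v3) -> 31. No state change.
Op 6: fork(P0) -> P3. 5 ppages; refcounts: pp0:1 pp1:4 pp2:4 pp3:4 pp4:3

Answer: 5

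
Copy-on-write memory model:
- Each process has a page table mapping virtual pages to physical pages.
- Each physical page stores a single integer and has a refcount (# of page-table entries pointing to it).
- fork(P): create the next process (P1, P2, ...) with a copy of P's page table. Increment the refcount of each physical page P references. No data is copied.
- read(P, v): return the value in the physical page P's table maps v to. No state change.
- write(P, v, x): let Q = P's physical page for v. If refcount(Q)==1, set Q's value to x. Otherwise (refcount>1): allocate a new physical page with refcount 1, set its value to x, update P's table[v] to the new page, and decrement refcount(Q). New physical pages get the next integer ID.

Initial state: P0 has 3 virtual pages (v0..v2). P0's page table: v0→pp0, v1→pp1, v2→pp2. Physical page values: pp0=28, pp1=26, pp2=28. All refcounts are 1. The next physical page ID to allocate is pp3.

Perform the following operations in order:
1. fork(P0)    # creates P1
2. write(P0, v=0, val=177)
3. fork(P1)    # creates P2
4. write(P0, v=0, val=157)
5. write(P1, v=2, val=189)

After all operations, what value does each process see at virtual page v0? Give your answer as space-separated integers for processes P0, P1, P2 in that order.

Op 1: fork(P0) -> P1. 3 ppages; refcounts: pp0:2 pp1:2 pp2:2
Op 2: write(P0, v0, 177). refcount(pp0)=2>1 -> COPY to pp3. 4 ppages; refcounts: pp0:1 pp1:2 pp2:2 pp3:1
Op 3: fork(P1) -> P2. 4 ppages; refcounts: pp0:2 pp1:3 pp2:3 pp3:1
Op 4: write(P0, v0, 157). refcount(pp3)=1 -> write in place. 4 ppages; refcounts: pp0:2 pp1:3 pp2:3 pp3:1
Op 5: write(P1, v2, 189). refcount(pp2)=3>1 -> COPY to pp4. 5 ppages; refcounts: pp0:2 pp1:3 pp2:2 pp3:1 pp4:1
P0: v0 -> pp3 = 157
P1: v0 -> pp0 = 28
P2: v0 -> pp0 = 28

Answer: 157 28 28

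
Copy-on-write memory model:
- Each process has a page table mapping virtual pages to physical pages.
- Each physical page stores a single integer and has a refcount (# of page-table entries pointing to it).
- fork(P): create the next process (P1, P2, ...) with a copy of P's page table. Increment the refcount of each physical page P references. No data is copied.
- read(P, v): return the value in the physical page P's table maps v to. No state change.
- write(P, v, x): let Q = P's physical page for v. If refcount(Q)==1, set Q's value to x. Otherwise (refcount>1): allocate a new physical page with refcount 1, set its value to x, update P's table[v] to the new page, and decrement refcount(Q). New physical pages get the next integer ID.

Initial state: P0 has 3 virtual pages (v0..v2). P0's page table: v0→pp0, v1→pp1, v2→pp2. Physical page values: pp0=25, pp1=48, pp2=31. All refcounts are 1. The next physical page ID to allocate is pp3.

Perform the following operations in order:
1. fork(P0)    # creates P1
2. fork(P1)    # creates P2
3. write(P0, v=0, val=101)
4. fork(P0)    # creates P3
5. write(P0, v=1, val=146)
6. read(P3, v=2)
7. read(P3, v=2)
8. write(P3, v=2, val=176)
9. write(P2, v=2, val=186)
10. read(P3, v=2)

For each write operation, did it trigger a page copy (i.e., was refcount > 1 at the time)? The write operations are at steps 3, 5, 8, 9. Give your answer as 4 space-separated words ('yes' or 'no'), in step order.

Op 1: fork(P0) -> P1. 3 ppages; refcounts: pp0:2 pp1:2 pp2:2
Op 2: fork(P1) -> P2. 3 ppages; refcounts: pp0:3 pp1:3 pp2:3
Op 3: write(P0, v0, 101). refcount(pp0)=3>1 -> COPY to pp3. 4 ppages; refcounts: pp0:2 pp1:3 pp2:3 pp3:1
Op 4: fork(P0) -> P3. 4 ppages; refcounts: pp0:2 pp1:4 pp2:4 pp3:2
Op 5: write(P0, v1, 146). refcount(pp1)=4>1 -> COPY to pp4. 5 ppages; refcounts: pp0:2 pp1:3 pp2:4 pp3:2 pp4:1
Op 6: read(P3, v2) -> 31. No state change.
Op 7: read(P3, v2) -> 31. No state change.
Op 8: write(P3, v2, 176). refcount(pp2)=4>1 -> COPY to pp5. 6 ppages; refcounts: pp0:2 pp1:3 pp2:3 pp3:2 pp4:1 pp5:1
Op 9: write(P2, v2, 186). refcount(pp2)=3>1 -> COPY to pp6. 7 ppages; refcounts: pp0:2 pp1:3 pp2:2 pp3:2 pp4:1 pp5:1 pp6:1
Op 10: read(P3, v2) -> 176. No state change.

yes yes yes yes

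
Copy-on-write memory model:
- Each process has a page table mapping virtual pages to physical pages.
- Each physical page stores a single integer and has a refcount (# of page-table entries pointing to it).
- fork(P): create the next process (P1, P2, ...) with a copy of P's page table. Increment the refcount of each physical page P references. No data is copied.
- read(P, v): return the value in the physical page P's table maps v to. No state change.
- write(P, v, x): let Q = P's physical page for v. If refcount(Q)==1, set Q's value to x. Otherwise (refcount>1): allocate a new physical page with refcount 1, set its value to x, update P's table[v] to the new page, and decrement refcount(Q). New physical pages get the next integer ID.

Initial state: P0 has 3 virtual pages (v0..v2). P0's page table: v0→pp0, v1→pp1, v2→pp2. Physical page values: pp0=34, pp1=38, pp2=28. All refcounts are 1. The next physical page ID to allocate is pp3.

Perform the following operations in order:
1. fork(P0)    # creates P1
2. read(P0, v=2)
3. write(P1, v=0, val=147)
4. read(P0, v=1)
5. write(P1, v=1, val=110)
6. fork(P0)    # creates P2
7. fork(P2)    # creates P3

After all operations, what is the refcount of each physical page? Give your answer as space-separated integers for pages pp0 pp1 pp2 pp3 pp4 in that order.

Op 1: fork(P0) -> P1. 3 ppages; refcounts: pp0:2 pp1:2 pp2:2
Op 2: read(P0, v2) -> 28. No state change.
Op 3: write(P1, v0, 147). refcount(pp0)=2>1 -> COPY to pp3. 4 ppages; refcounts: pp0:1 pp1:2 pp2:2 pp3:1
Op 4: read(P0, v1) -> 38. No state change.
Op 5: write(P1, v1, 110). refcount(pp1)=2>1 -> COPY to pp4. 5 ppages; refcounts: pp0:1 pp1:1 pp2:2 pp3:1 pp4:1
Op 6: fork(P0) -> P2. 5 ppages; refcounts: pp0:2 pp1:2 pp2:3 pp3:1 pp4:1
Op 7: fork(P2) -> P3. 5 ppages; refcounts: pp0:3 pp1:3 pp2:4 pp3:1 pp4:1

Answer: 3 3 4 1 1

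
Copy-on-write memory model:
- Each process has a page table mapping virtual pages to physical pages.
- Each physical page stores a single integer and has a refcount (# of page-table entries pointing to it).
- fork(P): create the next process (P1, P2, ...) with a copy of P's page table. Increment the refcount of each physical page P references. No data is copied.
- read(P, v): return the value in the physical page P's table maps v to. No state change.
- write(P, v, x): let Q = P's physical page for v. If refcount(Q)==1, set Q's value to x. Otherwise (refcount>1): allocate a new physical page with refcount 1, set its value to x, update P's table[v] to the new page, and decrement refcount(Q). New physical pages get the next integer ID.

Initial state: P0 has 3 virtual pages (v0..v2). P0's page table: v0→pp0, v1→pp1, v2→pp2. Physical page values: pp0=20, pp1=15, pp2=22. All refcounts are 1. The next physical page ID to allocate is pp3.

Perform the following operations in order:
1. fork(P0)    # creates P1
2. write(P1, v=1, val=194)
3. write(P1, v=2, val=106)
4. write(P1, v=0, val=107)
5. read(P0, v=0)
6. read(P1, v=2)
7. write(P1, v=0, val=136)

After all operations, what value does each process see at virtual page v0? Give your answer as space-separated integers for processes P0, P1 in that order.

Op 1: fork(P0) -> P1. 3 ppages; refcounts: pp0:2 pp1:2 pp2:2
Op 2: write(P1, v1, 194). refcount(pp1)=2>1 -> COPY to pp3. 4 ppages; refcounts: pp0:2 pp1:1 pp2:2 pp3:1
Op 3: write(P1, v2, 106). refcount(pp2)=2>1 -> COPY to pp4. 5 ppages; refcounts: pp0:2 pp1:1 pp2:1 pp3:1 pp4:1
Op 4: write(P1, v0, 107). refcount(pp0)=2>1 -> COPY to pp5. 6 ppages; refcounts: pp0:1 pp1:1 pp2:1 pp3:1 pp4:1 pp5:1
Op 5: read(P0, v0) -> 20. No state change.
Op 6: read(P1, v2) -> 106. No state change.
Op 7: write(P1, v0, 136). refcount(pp5)=1 -> write in place. 6 ppages; refcounts: pp0:1 pp1:1 pp2:1 pp3:1 pp4:1 pp5:1
P0: v0 -> pp0 = 20
P1: v0 -> pp5 = 136

Answer: 20 136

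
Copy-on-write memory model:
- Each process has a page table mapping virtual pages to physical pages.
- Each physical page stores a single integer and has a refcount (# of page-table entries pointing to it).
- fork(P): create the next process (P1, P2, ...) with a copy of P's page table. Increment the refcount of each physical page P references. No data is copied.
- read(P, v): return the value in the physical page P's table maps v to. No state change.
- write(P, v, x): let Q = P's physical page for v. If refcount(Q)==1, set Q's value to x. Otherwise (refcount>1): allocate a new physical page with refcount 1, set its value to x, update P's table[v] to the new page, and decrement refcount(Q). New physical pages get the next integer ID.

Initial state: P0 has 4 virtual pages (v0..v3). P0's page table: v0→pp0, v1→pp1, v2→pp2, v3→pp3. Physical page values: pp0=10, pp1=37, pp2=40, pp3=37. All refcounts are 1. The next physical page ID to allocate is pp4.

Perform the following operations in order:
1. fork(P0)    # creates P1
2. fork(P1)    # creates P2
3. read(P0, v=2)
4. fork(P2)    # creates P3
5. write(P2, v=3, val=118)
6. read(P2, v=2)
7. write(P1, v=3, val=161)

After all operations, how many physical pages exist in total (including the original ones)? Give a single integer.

Answer: 6

Derivation:
Op 1: fork(P0) -> P1. 4 ppages; refcounts: pp0:2 pp1:2 pp2:2 pp3:2
Op 2: fork(P1) -> P2. 4 ppages; refcounts: pp0:3 pp1:3 pp2:3 pp3:3
Op 3: read(P0, v2) -> 40. No state change.
Op 4: fork(P2) -> P3. 4 ppages; refcounts: pp0:4 pp1:4 pp2:4 pp3:4
Op 5: write(P2, v3, 118). refcount(pp3)=4>1 -> COPY to pp4. 5 ppages; refcounts: pp0:4 pp1:4 pp2:4 pp3:3 pp4:1
Op 6: read(P2, v2) -> 40. No state change.
Op 7: write(P1, v3, 161). refcount(pp3)=3>1 -> COPY to pp5. 6 ppages; refcounts: pp0:4 pp1:4 pp2:4 pp3:2 pp4:1 pp5:1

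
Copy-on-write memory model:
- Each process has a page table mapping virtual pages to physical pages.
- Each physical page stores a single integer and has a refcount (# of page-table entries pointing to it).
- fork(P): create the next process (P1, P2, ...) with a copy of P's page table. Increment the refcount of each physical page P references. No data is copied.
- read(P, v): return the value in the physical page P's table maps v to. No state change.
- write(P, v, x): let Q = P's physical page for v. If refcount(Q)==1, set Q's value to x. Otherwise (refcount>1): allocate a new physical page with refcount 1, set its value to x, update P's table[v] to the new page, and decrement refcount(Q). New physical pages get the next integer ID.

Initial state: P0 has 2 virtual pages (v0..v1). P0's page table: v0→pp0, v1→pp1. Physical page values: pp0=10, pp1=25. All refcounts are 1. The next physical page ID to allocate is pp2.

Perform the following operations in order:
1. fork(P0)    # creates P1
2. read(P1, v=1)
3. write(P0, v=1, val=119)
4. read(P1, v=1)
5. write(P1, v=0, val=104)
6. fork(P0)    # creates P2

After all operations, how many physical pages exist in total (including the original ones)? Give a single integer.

Answer: 4

Derivation:
Op 1: fork(P0) -> P1. 2 ppages; refcounts: pp0:2 pp1:2
Op 2: read(P1, v1) -> 25. No state change.
Op 3: write(P0, v1, 119). refcount(pp1)=2>1 -> COPY to pp2. 3 ppages; refcounts: pp0:2 pp1:1 pp2:1
Op 4: read(P1, v1) -> 25. No state change.
Op 5: write(P1, v0, 104). refcount(pp0)=2>1 -> COPY to pp3. 4 ppages; refcounts: pp0:1 pp1:1 pp2:1 pp3:1
Op 6: fork(P0) -> P2. 4 ppages; refcounts: pp0:2 pp1:1 pp2:2 pp3:1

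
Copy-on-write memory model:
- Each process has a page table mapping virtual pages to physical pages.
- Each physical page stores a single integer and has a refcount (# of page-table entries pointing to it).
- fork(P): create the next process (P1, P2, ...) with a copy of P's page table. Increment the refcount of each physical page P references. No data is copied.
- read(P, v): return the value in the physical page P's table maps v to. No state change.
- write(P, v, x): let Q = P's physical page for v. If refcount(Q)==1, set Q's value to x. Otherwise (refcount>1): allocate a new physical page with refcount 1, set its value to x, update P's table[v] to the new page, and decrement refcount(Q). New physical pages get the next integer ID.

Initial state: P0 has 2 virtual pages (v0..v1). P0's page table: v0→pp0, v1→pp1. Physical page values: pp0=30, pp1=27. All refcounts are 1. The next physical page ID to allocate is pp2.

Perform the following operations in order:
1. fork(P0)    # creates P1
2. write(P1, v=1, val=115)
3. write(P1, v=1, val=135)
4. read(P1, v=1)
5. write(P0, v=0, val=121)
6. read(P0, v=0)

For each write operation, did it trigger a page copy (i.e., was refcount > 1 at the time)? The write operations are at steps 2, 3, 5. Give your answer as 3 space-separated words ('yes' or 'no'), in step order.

Op 1: fork(P0) -> P1. 2 ppages; refcounts: pp0:2 pp1:2
Op 2: write(P1, v1, 115). refcount(pp1)=2>1 -> COPY to pp2. 3 ppages; refcounts: pp0:2 pp1:1 pp2:1
Op 3: write(P1, v1, 135). refcount(pp2)=1 -> write in place. 3 ppages; refcounts: pp0:2 pp1:1 pp2:1
Op 4: read(P1, v1) -> 135. No state change.
Op 5: write(P0, v0, 121). refcount(pp0)=2>1 -> COPY to pp3. 4 ppages; refcounts: pp0:1 pp1:1 pp2:1 pp3:1
Op 6: read(P0, v0) -> 121. No state change.

yes no yes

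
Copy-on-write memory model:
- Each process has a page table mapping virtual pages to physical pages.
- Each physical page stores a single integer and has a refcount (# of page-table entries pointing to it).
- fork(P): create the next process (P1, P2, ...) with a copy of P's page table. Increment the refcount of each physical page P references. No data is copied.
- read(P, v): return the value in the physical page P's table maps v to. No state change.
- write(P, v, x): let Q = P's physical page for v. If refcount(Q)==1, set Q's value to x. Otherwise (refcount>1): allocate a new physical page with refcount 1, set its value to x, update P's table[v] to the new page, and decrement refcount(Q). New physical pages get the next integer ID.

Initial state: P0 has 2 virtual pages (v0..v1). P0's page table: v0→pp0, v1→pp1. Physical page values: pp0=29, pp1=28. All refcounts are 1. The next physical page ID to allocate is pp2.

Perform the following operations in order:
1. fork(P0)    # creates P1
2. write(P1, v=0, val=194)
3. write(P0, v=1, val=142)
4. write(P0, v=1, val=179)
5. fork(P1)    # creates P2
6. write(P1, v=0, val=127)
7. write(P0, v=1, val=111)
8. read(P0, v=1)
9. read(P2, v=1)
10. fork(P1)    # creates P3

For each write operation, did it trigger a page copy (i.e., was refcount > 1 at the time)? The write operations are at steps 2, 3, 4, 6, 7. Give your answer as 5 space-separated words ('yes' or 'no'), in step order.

Op 1: fork(P0) -> P1. 2 ppages; refcounts: pp0:2 pp1:2
Op 2: write(P1, v0, 194). refcount(pp0)=2>1 -> COPY to pp2. 3 ppages; refcounts: pp0:1 pp1:2 pp2:1
Op 3: write(P0, v1, 142). refcount(pp1)=2>1 -> COPY to pp3. 4 ppages; refcounts: pp0:1 pp1:1 pp2:1 pp3:1
Op 4: write(P0, v1, 179). refcount(pp3)=1 -> write in place. 4 ppages; refcounts: pp0:1 pp1:1 pp2:1 pp3:1
Op 5: fork(P1) -> P2. 4 ppages; refcounts: pp0:1 pp1:2 pp2:2 pp3:1
Op 6: write(P1, v0, 127). refcount(pp2)=2>1 -> COPY to pp4. 5 ppages; refcounts: pp0:1 pp1:2 pp2:1 pp3:1 pp4:1
Op 7: write(P0, v1, 111). refcount(pp3)=1 -> write in place. 5 ppages; refcounts: pp0:1 pp1:2 pp2:1 pp3:1 pp4:1
Op 8: read(P0, v1) -> 111. No state change.
Op 9: read(P2, v1) -> 28. No state change.
Op 10: fork(P1) -> P3. 5 ppages; refcounts: pp0:1 pp1:3 pp2:1 pp3:1 pp4:2

yes yes no yes no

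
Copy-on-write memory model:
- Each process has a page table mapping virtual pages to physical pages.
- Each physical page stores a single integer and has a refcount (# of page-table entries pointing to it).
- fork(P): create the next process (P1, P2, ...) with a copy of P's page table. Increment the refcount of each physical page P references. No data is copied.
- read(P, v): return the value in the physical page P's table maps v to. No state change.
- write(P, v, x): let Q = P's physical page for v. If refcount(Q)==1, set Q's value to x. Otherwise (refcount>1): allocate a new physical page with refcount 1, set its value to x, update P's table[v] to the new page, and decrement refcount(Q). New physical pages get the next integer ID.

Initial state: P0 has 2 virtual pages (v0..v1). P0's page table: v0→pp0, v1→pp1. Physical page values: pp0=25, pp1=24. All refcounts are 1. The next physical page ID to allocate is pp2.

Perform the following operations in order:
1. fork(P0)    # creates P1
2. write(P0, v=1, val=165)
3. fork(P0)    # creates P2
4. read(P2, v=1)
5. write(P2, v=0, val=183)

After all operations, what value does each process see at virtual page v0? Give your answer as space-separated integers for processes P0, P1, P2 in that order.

Op 1: fork(P0) -> P1. 2 ppages; refcounts: pp0:2 pp1:2
Op 2: write(P0, v1, 165). refcount(pp1)=2>1 -> COPY to pp2. 3 ppages; refcounts: pp0:2 pp1:1 pp2:1
Op 3: fork(P0) -> P2. 3 ppages; refcounts: pp0:3 pp1:1 pp2:2
Op 4: read(P2, v1) -> 165. No state change.
Op 5: write(P2, v0, 183). refcount(pp0)=3>1 -> COPY to pp3. 4 ppages; refcounts: pp0:2 pp1:1 pp2:2 pp3:1
P0: v0 -> pp0 = 25
P1: v0 -> pp0 = 25
P2: v0 -> pp3 = 183

Answer: 25 25 183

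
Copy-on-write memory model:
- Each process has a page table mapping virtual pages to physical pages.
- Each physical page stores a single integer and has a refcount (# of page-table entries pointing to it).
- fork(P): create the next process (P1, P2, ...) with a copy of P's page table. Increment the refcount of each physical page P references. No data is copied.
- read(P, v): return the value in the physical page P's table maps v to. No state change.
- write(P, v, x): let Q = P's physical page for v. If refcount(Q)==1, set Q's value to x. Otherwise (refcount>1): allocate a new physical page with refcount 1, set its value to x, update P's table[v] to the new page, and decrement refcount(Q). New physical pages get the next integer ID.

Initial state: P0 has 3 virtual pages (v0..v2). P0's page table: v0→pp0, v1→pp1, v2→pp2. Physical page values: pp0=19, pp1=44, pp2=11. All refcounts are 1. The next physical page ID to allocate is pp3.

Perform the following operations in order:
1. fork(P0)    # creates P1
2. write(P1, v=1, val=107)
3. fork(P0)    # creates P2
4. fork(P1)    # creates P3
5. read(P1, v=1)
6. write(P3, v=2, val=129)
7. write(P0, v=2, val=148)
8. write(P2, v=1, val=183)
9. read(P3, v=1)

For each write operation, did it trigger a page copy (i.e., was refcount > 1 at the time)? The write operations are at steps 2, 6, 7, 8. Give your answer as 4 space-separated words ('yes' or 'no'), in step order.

Op 1: fork(P0) -> P1. 3 ppages; refcounts: pp0:2 pp1:2 pp2:2
Op 2: write(P1, v1, 107). refcount(pp1)=2>1 -> COPY to pp3. 4 ppages; refcounts: pp0:2 pp1:1 pp2:2 pp3:1
Op 3: fork(P0) -> P2. 4 ppages; refcounts: pp0:3 pp1:2 pp2:3 pp3:1
Op 4: fork(P1) -> P3. 4 ppages; refcounts: pp0:4 pp1:2 pp2:4 pp3:2
Op 5: read(P1, v1) -> 107. No state change.
Op 6: write(P3, v2, 129). refcount(pp2)=4>1 -> COPY to pp4. 5 ppages; refcounts: pp0:4 pp1:2 pp2:3 pp3:2 pp4:1
Op 7: write(P0, v2, 148). refcount(pp2)=3>1 -> COPY to pp5. 6 ppages; refcounts: pp0:4 pp1:2 pp2:2 pp3:2 pp4:1 pp5:1
Op 8: write(P2, v1, 183). refcount(pp1)=2>1 -> COPY to pp6. 7 ppages; refcounts: pp0:4 pp1:1 pp2:2 pp3:2 pp4:1 pp5:1 pp6:1
Op 9: read(P3, v1) -> 107. No state change.

yes yes yes yes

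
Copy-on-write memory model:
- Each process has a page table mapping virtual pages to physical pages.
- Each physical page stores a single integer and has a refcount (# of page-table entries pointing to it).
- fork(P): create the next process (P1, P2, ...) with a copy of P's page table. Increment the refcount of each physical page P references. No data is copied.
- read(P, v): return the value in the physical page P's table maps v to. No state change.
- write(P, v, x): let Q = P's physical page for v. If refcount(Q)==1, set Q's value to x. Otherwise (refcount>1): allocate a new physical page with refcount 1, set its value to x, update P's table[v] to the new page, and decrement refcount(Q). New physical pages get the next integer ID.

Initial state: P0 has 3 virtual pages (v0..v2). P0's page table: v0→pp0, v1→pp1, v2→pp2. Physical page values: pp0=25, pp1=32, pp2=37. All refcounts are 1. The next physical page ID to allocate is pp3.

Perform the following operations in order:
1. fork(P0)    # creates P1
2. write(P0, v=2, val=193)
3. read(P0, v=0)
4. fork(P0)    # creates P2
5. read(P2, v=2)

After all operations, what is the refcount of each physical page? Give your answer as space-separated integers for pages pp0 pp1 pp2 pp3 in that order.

Answer: 3 3 1 2

Derivation:
Op 1: fork(P0) -> P1. 3 ppages; refcounts: pp0:2 pp1:2 pp2:2
Op 2: write(P0, v2, 193). refcount(pp2)=2>1 -> COPY to pp3. 4 ppages; refcounts: pp0:2 pp1:2 pp2:1 pp3:1
Op 3: read(P0, v0) -> 25. No state change.
Op 4: fork(P0) -> P2. 4 ppages; refcounts: pp0:3 pp1:3 pp2:1 pp3:2
Op 5: read(P2, v2) -> 193. No state change.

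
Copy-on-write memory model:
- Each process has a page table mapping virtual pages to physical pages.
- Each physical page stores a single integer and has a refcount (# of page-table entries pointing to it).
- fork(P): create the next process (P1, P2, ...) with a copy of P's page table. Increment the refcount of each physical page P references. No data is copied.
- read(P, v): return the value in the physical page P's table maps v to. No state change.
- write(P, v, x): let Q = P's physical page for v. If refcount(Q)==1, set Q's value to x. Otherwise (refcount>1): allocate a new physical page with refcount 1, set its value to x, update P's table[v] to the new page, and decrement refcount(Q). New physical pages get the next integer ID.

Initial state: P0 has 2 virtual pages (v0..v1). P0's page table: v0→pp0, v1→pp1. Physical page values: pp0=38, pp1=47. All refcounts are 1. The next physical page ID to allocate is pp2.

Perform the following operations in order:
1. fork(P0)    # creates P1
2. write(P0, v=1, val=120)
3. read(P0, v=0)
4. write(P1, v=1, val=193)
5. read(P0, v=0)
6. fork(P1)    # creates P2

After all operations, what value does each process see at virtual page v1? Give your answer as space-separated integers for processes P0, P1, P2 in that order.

Op 1: fork(P0) -> P1. 2 ppages; refcounts: pp0:2 pp1:2
Op 2: write(P0, v1, 120). refcount(pp1)=2>1 -> COPY to pp2. 3 ppages; refcounts: pp0:2 pp1:1 pp2:1
Op 3: read(P0, v0) -> 38. No state change.
Op 4: write(P1, v1, 193). refcount(pp1)=1 -> write in place. 3 ppages; refcounts: pp0:2 pp1:1 pp2:1
Op 5: read(P0, v0) -> 38. No state change.
Op 6: fork(P1) -> P2. 3 ppages; refcounts: pp0:3 pp1:2 pp2:1
P0: v1 -> pp2 = 120
P1: v1 -> pp1 = 193
P2: v1 -> pp1 = 193

Answer: 120 193 193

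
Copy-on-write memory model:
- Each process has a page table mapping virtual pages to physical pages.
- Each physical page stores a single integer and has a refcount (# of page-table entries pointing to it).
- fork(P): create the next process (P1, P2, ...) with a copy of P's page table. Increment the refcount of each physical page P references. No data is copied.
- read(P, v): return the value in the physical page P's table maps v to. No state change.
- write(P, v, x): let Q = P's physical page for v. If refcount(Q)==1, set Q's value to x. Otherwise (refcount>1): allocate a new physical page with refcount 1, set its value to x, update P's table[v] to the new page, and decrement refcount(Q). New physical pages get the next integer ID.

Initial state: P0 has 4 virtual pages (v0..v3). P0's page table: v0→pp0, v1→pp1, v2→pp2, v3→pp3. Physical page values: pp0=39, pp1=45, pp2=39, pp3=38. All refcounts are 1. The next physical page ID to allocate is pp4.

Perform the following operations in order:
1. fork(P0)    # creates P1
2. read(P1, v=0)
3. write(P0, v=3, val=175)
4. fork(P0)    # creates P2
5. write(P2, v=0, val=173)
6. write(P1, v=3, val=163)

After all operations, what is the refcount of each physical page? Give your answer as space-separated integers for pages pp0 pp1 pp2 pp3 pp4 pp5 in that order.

Op 1: fork(P0) -> P1. 4 ppages; refcounts: pp0:2 pp1:2 pp2:2 pp3:2
Op 2: read(P1, v0) -> 39. No state change.
Op 3: write(P0, v3, 175). refcount(pp3)=2>1 -> COPY to pp4. 5 ppages; refcounts: pp0:2 pp1:2 pp2:2 pp3:1 pp4:1
Op 4: fork(P0) -> P2. 5 ppages; refcounts: pp0:3 pp1:3 pp2:3 pp3:1 pp4:2
Op 5: write(P2, v0, 173). refcount(pp0)=3>1 -> COPY to pp5. 6 ppages; refcounts: pp0:2 pp1:3 pp2:3 pp3:1 pp4:2 pp5:1
Op 6: write(P1, v3, 163). refcount(pp3)=1 -> write in place. 6 ppages; refcounts: pp0:2 pp1:3 pp2:3 pp3:1 pp4:2 pp5:1

Answer: 2 3 3 1 2 1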